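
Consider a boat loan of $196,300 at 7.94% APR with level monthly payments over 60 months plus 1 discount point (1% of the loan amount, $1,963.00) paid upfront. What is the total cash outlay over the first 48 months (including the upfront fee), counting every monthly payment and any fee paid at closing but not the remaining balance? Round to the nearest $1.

$192,745

At 7.94% the monthly rate is 0.0066167, so the payment is 196,300 × 0.0066167 / (1 − 1.0066167^−60) = $3,974.62.
Total outlay = 48 × $3,974.62 + $1,963.00 = $192,744.76.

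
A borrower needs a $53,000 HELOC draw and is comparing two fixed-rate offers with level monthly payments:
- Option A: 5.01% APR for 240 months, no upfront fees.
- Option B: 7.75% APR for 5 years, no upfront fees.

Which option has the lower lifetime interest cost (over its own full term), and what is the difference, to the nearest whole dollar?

Option A: monthly rate = 5.01%/12 = 0.0041750; payment = 53,000 × 0.0041750 / (1 − (1+0.0041750)^−240) = $350.07.
Total interest on Option A = 240 × $350.07 − $53,000 = $31,016.80.
Option B: monthly rate = 7.75%/12 = 0.0064583; payment = 53,000 × 0.0064583 / (1 − (1+0.0064583)^−60) = $1,068.32.
Total interest on Option B = 60 × $1,068.32 − $53,000 = $11,099.20.
Option B is lower by $19,917.60.

Option B by $19,918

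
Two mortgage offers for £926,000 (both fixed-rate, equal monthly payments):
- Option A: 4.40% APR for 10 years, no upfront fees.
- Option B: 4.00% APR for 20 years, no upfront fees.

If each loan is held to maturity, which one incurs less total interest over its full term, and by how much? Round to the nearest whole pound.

Option A: monthly rate = 4.4%/12 = 0.0036667; payment = 926,000 × 0.0036667 / (1 − (1+0.0036667)^−120) = £9,552.34.
Total interest on Option A = 120 × £9,552.34 − £926,000 = £220,280.80.
Option B: monthly rate = 4%/12 = 0.0033333; payment = 926,000 × 0.0033333 / (1 − (1+0.0033333)^−240) = £5,611.38.
Total interest on Option B = 240 × £5,611.38 − £926,000 = £420,731.20.
Option A is lower by £200,450.40.

Option A by £200,450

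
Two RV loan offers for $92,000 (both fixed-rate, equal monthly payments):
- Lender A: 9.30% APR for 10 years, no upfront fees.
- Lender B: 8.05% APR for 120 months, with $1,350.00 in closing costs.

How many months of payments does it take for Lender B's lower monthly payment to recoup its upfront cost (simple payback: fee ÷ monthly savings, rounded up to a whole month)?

22 months

Lender A: at 9.30% the monthly rate is 0.0077500, so the payment is 92,000 × 0.0077500 / (1 − 1.0077500^−120) = $1,180.41.
Lender B: at 8.05% the monthly rate is 0.0067083, so the payment is 92,000 × 0.0067083 / (1 − 1.0067083^−120) = $1,118.65.
Monthly savings = $1,180.41 − $1,118.65 = $61.76.
Break-even = $1,350.00 / $61.76 = 21.86 → 22 months.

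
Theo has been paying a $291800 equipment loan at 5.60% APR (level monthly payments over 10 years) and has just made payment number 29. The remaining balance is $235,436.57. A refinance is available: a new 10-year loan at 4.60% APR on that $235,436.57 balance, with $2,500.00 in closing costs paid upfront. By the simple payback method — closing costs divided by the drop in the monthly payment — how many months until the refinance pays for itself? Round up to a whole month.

4 months

Current payment = 291,800 × 5.6%/12 / (1 − (1+0.0046667)^−120) = $3,181.28.
Refinanced payment = 235,436.57 × 0.0038333 / (1 − (1+0.0038333)^−120) = $2,451.39.
Monthly savings = $3,181.28 − $2,451.39 = $729.89.
Break-even = $2,500.00 / $729.89 = 3.43 → 4 months.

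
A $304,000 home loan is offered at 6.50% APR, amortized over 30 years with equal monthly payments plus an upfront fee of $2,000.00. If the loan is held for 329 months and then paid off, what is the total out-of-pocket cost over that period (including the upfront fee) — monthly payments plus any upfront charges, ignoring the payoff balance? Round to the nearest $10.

$634,170

Monthly rate = 6.5%/12 = 0.0054167; payment = 304,000 × 0.0054167 / (1 − (1+0.0054167)^−360) = $1,921.49.
Total outlay = 329 × $1,921.49 + $2,000.00 = $634,170.21.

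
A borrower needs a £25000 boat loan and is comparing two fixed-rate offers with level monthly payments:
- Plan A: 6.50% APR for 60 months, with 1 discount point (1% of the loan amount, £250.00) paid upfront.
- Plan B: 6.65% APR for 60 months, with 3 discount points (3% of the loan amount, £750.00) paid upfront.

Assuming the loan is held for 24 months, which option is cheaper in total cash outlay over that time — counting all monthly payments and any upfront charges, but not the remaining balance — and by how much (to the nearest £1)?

Plan A: monthly rate = 6.5%/12 = 0.0054167; payment = 25,000 × 0.0054167 / (1 − (1+0.0054167)^−60) = £489.15.
Plan B: monthly rate = 6.65%/12 = 0.0055417; payment = 25,000 × 0.0055417 / (1 − (1+0.0055417)^−60) = £490.91.
Over 24 months: Plan A costs 24 × £489.15 + £250.00 = £11,989.60; Plan B costs 24 × £490.91 + £750.00 = £12,531.84.
Plan A is cheaper by £12,531.84 − £11,989.60 = £542.24.

Plan A by £542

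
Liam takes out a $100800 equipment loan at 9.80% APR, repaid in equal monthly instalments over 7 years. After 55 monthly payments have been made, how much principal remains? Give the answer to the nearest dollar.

With monthly rate i = 9.8%/12 = 0.0081667, the balance after k of n payments is P · [(1+i)^n − (1+i)^k] / [(1+i)^n − 1].
(1+0.0081667)^84 = 1.98023196 and (1+0.0081667)^55 = 1.56414992, so the balance is 100,800 × (1.98023196 − 1.56414992) / (1.98023196 − 1) = $42,786.88.

$42,787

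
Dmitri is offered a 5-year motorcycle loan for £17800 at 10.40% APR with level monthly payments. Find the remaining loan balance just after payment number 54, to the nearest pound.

£2,222

With monthly rate i = 10.4%/12 = 0.0086667, the balance after k of n payments is P · [(1+i)^n − (1+i)^k] / [(1+i)^n − 1].
(1+0.0086667)^60 = 1.67826346 and (1+0.0086667)^54 = 1.59358093, so the balance is 17,800 × (1.67826346 − 1.59358093) / (1.67826346 − 1) = £2,222.36.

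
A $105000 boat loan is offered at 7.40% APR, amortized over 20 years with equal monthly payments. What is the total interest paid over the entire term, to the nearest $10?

$96,470

At 7.40% the monthly rate is 0.0061667, so the payment is 105,000 × 0.0061667 / (1 − 1.0061667^−240) = $839.46.
Total paid = 240 × $839.46 = $201,470.40; interest = $201,470.40 − $105,000 = $96,470.40.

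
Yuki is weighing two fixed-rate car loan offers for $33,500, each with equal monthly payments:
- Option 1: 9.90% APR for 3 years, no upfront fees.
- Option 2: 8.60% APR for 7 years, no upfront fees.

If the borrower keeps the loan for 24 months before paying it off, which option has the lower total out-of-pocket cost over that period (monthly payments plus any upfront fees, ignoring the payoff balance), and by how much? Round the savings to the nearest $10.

Option 1: at 9.90% the monthly rate is 0.0082500, so the payment is 33,500 × 0.0082500 / (1 − 1.0082500^−36) = $1,079.38.
Option 2: at 8.60% the monthly rate is 0.0071667, so the payment is 33,500 × 0.0071667 / (1 − 1.0071667^−84) = $532.21.
Over 24 months: Option 1 costs 24 × $1,079.38 = $25,905.12; Option 2 costs 24 × $532.21 = $12,773.04.
Option 2 is cheaper by $25,905.12 − $12,773.04 = $13,132.08.

Option 2 by $13,130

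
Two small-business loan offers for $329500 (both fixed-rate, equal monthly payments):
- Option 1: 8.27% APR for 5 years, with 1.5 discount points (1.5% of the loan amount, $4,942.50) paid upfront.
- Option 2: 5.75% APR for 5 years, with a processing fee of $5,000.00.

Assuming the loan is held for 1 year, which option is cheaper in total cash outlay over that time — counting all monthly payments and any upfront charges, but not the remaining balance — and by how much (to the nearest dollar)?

Option 1: at 8.27% the monthly rate is 0.0068917, so the payment is 329,500 × 0.0068917 / (1 − 1.0068917^−60) = $6,723.73.
Option 2: at 5.75% the monthly rate is 0.0047917, so the payment is 329,500 × 0.0047917 / (1 − 1.0047917^−60) = $6,331.93.
Over 12 months: Option 1 costs 12 × $6,723.73 + $4,942.50 = $85,627.26; Option 2 costs 12 × $6,331.93 + $5,000.00 = $80,983.16.
Option 2 is cheaper by $85,627.26 − $80,983.16 = $4,644.10.

Option 2 by $4,644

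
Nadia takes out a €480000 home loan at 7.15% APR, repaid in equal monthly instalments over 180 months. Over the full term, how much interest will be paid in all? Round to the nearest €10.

At 7.15% the monthly rate is 0.0059583, so the payment is 480,000 × 0.0059583 / (1 − 1.0059583^−180) = €4,354.73.
Total paid = 180 × €4,354.73 = €783,851.40; interest = €783,851.40 − €480,000 = €303,851.40.

€303,850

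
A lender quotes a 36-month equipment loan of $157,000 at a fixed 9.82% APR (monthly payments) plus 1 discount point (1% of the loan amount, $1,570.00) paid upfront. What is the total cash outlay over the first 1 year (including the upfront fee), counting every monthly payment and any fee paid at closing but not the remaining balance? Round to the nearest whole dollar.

Monthly rate = 9.82%/12 = 0.0081833; payment = 157,000 × 0.0081833 / (1 − (1+0.0081833)^−36) = $5,052.69.
Total outlay = 12 × $5,052.69 + $1,570.00 = $62,202.28.

$62,202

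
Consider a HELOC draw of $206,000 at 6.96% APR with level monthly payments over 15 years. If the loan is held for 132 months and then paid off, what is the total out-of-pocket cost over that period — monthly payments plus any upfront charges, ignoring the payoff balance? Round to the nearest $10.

Monthly rate = 6.96%/12 = 0.0058000; payment = 206,000 × 0.0058000 / (1 − (1+0.0058000)^−180) = $1,846.98.
Total outlay = 132 × $1,846.98 = $243,801.36.

$243,800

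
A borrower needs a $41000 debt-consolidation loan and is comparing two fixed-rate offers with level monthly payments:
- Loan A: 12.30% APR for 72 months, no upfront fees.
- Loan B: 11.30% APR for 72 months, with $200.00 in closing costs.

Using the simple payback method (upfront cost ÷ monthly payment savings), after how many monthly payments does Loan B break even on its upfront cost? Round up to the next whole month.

10 months

Loan A: at 12.30% the monthly rate is 0.0102500, so the payment is 41,000 × 0.0102500 / (1 − 1.0102500^−72) = $807.97.
Loan B: monthly rate = 11.3%/12 = 0.0094167; payment = 41,000 × 0.0094167 / (1 − (1+0.0094167)^−72) = $786.71.
Monthly savings = $807.97 − $786.71 = $21.26.
Break-even = $200.00 / $21.26 = 9.41 → 10 months.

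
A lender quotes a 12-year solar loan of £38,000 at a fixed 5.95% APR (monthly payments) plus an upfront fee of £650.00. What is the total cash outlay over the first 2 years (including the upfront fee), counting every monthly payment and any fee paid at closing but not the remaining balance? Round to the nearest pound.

£9,526

At 5.95% the monthly rate is 0.0049583, so the payment is 38,000 × 0.0049583 / (1 − 1.0049583^−144) = £369.84.
Total outlay = 24 × £369.84 + £650.00 = £9,526.16.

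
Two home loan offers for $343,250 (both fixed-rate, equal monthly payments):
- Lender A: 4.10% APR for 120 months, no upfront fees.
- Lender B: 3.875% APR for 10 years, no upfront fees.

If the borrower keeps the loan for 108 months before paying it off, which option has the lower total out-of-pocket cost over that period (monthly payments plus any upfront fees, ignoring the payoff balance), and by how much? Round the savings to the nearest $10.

Lender B by $3,960

Lender A: monthly rate = 4.1%/12 = 0.0034167; payment = 343,250 × 0.0034167 / (1 − (1+0.0034167)^−120) = $3,491.58.
Lender B: at 3.875% the monthly rate is 0.0032292, so the payment is 343,250 × 0.0032292 / (1 − 1.0032292^−120) = $3,454.88.
Over 108 months: Lender A costs 108 × $3,491.58 = $377,090.64; Lender B costs 108 × $3,454.88 = $373,127.04.
Lender B is cheaper by $377,090.64 − $373,127.04 = $3,963.60.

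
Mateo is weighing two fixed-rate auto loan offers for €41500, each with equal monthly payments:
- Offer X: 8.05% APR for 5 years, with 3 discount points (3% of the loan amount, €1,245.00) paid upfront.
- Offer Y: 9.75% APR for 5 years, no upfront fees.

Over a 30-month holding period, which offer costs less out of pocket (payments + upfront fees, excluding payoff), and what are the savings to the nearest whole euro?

Offer Y by €219

Offer X: at 8.05% the monthly rate is 0.0067083, so the payment is 41,500 × 0.0067083 / (1 − 1.0067083^−60) = €842.46.
Offer Y: monthly rate = 9.75%/12 = 0.0081250; payment = 41,500 × 0.0081250 / (1 − (1+0.0081250)^−60) = €876.66.
Over 30 months: Offer X costs 30 × €842.46 + €1,245.00 = €26,518.80; Offer Y costs 30 × €876.66 = €26,299.80.
Offer Y is cheaper by €26,518.80 − €26,299.80 = €219.00.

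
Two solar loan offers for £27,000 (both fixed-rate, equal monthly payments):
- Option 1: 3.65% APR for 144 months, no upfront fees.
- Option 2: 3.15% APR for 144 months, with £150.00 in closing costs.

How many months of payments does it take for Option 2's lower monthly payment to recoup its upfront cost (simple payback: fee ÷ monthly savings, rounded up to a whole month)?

Option 1: at 3.65% the monthly rate is 0.0030417, so the payment is 27,000 × 0.0030417 / (1 − 1.0030417^−144) = £231.83.
Option 2: at 3.15% the monthly rate is 0.0026250, so the payment is 27,000 × 0.0026250 / (1 − 1.0026250^−144) = £225.41.
Monthly savings = £231.83 − £225.41 = £6.42.
Break-even = £150.00 / £6.42 = 23.36 → 24 months.

24 months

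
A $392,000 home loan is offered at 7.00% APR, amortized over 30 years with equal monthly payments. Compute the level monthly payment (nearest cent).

At 7.00% the monthly rate is 0.0058333, so the payment is 392,000 × 0.0058333 / (1 − 1.0058333^−360) = $2,607.99.

$2,607.99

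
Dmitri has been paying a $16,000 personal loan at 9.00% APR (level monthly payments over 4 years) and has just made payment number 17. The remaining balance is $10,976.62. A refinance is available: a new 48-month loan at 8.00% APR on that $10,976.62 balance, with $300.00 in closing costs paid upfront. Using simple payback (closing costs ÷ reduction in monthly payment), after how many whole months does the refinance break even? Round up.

Current payment = 16,000 × 9%/12 / (1 − (1+0.0075000)^−48) = $398.16.
Refinanced payment = 10,976.62 × 0.0066667 / (1 − (1+0.0066667)^−48) = $267.97.
Monthly savings = $398.16 − $267.97 = $130.19.
Break-even = $300.00 / $130.19 = 2.30 → 3 months.

3 months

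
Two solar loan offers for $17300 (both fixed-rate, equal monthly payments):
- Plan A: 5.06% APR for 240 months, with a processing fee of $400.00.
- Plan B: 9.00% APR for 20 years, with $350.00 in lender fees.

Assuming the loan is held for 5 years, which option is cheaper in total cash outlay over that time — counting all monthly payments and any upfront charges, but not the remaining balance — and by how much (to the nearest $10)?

Plan A: at 5.06% the monthly rate is 0.0042167, so the payment is 17,300 × 0.0042167 / (1 − 1.0042167^−240) = $114.75.
Plan B: monthly rate = 9%/12 = 0.0075000; payment = 17,300 × 0.0075000 / (1 − (1+0.0075000)^−240) = $155.65.
Over 60 months: Plan A costs 60 × $114.75 + $400.00 = $7,285.00; Plan B costs 60 × $155.65 + $350.00 = $9,689.00.
Plan A is cheaper by $9,689.00 − $7,285.00 = $2,404.00.

Plan A by $2,400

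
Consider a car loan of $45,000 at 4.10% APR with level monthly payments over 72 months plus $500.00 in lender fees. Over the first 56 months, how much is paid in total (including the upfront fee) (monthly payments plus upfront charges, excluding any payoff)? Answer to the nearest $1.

$40,041

At 4.10% the monthly rate is 0.0034167, so the payment is 45,000 × 0.0034167 / (1 − 1.0034167^−72) = $706.09.
Total outlay = 56 × $706.09 + $500.00 = $40,041.04.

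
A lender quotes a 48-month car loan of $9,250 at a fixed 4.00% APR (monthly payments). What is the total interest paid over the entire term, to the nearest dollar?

$775

Monthly rate = 4%/12 = 0.0033333; payment = 9,250 × 0.0033333 / (1 − (1+0.0033333)^−48) = $208.86.
Total paid = 48 × $208.86 = $10,025.28; interest = $10,025.28 − $9,250 = $775.28.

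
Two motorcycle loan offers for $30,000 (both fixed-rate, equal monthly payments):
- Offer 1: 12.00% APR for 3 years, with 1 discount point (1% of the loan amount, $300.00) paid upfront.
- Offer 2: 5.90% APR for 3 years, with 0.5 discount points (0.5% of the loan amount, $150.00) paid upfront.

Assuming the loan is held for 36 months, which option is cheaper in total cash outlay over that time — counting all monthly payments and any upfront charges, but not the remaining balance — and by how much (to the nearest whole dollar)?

Offer 1: at 12.00% the monthly rate is 0.0100000, so the payment is 30,000 × 0.0100000 / (1 − 1.0100000^−36) = $996.43.
Offer 2: monthly rate = 5.9%/12 = 0.0049167; payment = 30,000 × 0.0049167 / (1 − (1+0.0049167)^−36) = $911.30.
Over 36 months: Offer 1 costs 36 × $996.43 + $300.00 = $36,171.48; Offer 2 costs 36 × $911.30 + $150.00 = $32,956.80.
Offer 2 is cheaper by $36,171.48 − $32,956.80 = $3,214.68.

Offer 2 by $3,215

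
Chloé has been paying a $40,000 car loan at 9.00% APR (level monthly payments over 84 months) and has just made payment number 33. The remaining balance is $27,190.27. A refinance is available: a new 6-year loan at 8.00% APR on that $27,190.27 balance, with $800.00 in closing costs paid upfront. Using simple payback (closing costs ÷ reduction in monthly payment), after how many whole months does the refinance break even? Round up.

5 months

Current payment = 40,000 × 9%/12 / (1 − (1+0.0075000)^−84) = $643.56.
Refinanced payment = 27,190.27 × 0.0066667 / (1 − (1+0.0066667)^−72) = $476.73.
Monthly savings = $643.56 − $476.73 = $166.83.
Break-even = $800.00 / $166.83 = 4.80 → 5 months.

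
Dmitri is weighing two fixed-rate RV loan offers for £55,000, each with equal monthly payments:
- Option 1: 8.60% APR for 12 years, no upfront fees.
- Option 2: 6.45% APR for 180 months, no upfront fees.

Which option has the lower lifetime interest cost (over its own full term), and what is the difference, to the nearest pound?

Option 2 by £2,389

Option 1: at 8.60% the monthly rate is 0.0071667, so the payment is 55,000 × 0.0071667 / (1 − 1.0071667^−144) = £613.59.
Total interest on Option 1 = 144 × £613.59 − £55,000 = £33,356.96.
Option 2: monthly rate = 6.45%/12 = 0.0053750; payment = 55,000 × 0.0053750 / (1 − (1+0.0053750)^−180) = £477.60.
Total interest on Option 2 = 180 × £477.60 − £55,000 = £30,968.00.
Option 2 is lower by £2,388.96.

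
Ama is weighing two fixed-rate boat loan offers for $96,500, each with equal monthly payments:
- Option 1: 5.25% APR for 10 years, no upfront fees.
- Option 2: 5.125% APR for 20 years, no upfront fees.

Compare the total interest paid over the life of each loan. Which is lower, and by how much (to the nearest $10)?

Option 1: monthly rate = 5.25%/12 = 0.0043750; payment = 96,500 × 0.0043750 / (1 − (1+0.0043750)^−120) = $1,035.36.
Total interest on Option 1 = 120 × $1,035.36 − $96,500 = $27,743.20.
Option 2: at 5.125% the monthly rate is 0.0042708, so the payment is 96,500 × 0.0042708 / (1 − 1.0042708^−240) = $643.54.
Total interest on Option 2 = 240 × $643.54 − $96,500 = $57,949.60.
Option 1 is lower by $30,206.40.

Option 1 by $30,210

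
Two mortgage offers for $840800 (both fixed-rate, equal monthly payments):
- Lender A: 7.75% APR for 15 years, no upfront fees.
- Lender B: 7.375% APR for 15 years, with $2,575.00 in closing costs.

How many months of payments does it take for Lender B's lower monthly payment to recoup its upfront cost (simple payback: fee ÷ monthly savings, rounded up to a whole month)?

15 months

Lender A: monthly rate = 7.75%/12 = 0.0064583; payment = 840,800 × 0.0064583 / (1 − (1+0.0064583)^−180) = $7,914.25.
Lender B: at 7.375% the monthly rate is 0.0061458, so the payment is 840,800 × 0.0061458 / (1 − 1.0061458^−180) = $7,734.72.
Monthly savings = $7,914.25 − $7,734.72 = $179.53.
Break-even = $2,575.00 / $179.53 = 14.34 → 15 months.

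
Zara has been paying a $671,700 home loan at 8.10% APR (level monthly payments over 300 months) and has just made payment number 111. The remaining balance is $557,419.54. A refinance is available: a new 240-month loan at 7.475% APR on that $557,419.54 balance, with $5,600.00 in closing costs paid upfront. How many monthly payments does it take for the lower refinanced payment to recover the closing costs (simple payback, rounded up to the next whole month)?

8 months

Current payment = 671,700 × 8.1%/12 / (1 − (1+0.0067500)^−300) = $5,228.86.
Refinanced payment = 557,419.54 × 0.0062292 / (1 − (1+0.0062292)^−240) = $4,482.02.
Monthly savings = $5,228.86 − $4,482.02 = $746.84.
Break-even = $5,600.00 / $746.84 = 7.50 → 8 months.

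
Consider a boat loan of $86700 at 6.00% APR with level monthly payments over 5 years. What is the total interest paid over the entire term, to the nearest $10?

$13,870

At 6.00% the monthly rate is 0.0050000, so the payment is 86,700 × 0.0050000 / (1 − 1.0050000^−60) = $1,676.15.
Total paid = 60 × $1,676.15 = $100,569.00; interest = $100,569.00 − $86,700 = $13,869.00.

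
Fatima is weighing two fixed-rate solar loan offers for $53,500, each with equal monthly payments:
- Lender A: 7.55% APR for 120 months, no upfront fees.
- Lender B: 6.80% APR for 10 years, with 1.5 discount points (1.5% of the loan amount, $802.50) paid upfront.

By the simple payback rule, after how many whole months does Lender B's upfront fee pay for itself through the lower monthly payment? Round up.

Lender A: monthly rate = 7.55%/12 = 0.0062917; payment = 53,500 × 0.0062917 / (1 − (1+0.0062917)^−120) = $636.45.
Lender B: at 6.80% the monthly rate is 0.0056667, so the payment is 53,500 × 0.0056667 / (1 − 1.0056667^−120) = $615.68.
Monthly savings = $636.45 − $615.68 = $20.77.
Break-even = $802.50 / $20.77 = 38.64 → 39 months.

39 months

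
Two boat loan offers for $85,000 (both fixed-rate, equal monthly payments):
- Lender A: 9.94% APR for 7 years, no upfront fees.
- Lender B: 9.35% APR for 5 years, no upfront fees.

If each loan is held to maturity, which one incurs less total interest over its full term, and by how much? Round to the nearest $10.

Lender B by $11,580

Lender A: at 9.94% the monthly rate is 0.0082833, so the payment is 85,000 × 0.0082833 / (1 − 1.0082833^−84) = $1,408.47.
Total interest on Lender A = 84 × $1,408.47 − $85,000 = $33,311.48.
Lender B: at 9.35% the monthly rate is 0.0077917, so the payment is 85,000 × 0.0077917 / (1 − 1.0077917^−60) = $1,778.93.
Total interest on Lender B = 60 × $1,778.93 − $85,000 = $21,735.80.
Lender B is lower by $11,575.68.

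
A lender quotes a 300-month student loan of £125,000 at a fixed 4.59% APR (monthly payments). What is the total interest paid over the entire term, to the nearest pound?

Monthly rate = 4.59%/12 = 0.0038250; payment = 125,000 × 0.0038250 / (1 − (1+0.0038250)^−300) = £701.19.
Total paid = 300 × £701.19 = £210,357.00; interest = £210,357.00 − £125,000 = £85,357.00.

£85,357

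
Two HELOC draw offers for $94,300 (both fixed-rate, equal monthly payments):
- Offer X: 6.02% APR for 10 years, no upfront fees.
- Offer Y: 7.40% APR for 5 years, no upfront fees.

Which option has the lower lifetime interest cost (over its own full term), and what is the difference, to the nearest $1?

Offer X: at 6.02% the monthly rate is 0.0050167, so the payment is 94,300 × 0.0050167 / (1 − 1.0050167^−120) = $1,047.87.
Total interest on Offer X = 120 × $1,047.87 − $94,300 = $31,444.40.
Offer Y: at 7.40% the monthly rate is 0.0061667, so the payment is 94,300 × 0.0061667 / (1 − 1.0061667^−60) = $1,885.10.
Total interest on Offer Y = 60 × $1,885.10 − $94,300 = $18,806.00.
Offer Y is lower by $12,638.40.

Offer Y by $12,638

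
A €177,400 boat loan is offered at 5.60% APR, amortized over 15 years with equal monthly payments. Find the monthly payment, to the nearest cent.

At 5.60% the monthly rate is 0.0046667, so the payment is 177,400 × 0.0046667 / (1 − 1.0046667^−180) = €1,458.94.

€1,458.94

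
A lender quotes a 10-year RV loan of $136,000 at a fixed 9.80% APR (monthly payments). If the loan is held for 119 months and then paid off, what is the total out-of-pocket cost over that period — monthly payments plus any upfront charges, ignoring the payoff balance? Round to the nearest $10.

$212,080

At 9.80% the monthly rate is 0.0081667, so the payment is 136,000 × 0.0081667 / (1 − 1.0081667^−120) = $1,782.22.
Total outlay = 119 × $1,782.22 = $212,084.18.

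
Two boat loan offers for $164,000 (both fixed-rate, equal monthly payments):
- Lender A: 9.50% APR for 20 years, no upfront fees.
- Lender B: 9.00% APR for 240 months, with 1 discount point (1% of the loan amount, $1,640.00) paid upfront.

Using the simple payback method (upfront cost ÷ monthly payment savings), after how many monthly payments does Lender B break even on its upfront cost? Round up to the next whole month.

31 months

Lender A: monthly rate = 9.5%/12 = 0.0079167; payment = 164,000 × 0.0079167 / (1 − (1+0.0079167)^−240) = $1,528.70.
Lender B: monthly rate = 9%/12 = 0.0075000; payment = 164,000 × 0.0075000 / (1 − (1+0.0075000)^−240) = $1,475.55.
Monthly savings = $1,528.70 − $1,475.55 = $53.15.
Break-even = $1,640.00 / $53.15 = 30.86 → 31 months.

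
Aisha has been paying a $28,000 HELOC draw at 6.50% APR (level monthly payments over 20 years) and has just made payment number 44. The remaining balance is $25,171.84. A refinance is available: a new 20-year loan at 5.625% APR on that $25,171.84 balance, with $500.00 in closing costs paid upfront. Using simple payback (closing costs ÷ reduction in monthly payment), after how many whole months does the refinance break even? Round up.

15 months

Current payment = 28,000 × 6.5%/12 / (1 − (1+0.0054167)^−240) = $208.76.
Refinanced payment = 25,171.84 × 0.0046875 / (1 − (1+0.0046875)^−240) = $174.94.
Monthly savings = $208.76 − $174.94 = $33.82.
Break-even = $500.00 / $33.82 = 14.78 → 15 months.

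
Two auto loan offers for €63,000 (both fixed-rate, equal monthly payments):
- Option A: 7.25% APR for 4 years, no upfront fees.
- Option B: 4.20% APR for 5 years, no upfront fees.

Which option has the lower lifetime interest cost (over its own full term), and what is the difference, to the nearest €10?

Option B by €2,810

Option A: at 7.25% the monthly rate is 0.0060417, so the payment is 63,000 × 0.0060417 / (1 − 1.0060417^−48) = €1,515.93.
Total interest on Option A = 48 × €1,515.93 − €63,000 = €9,764.64.
Option B: monthly rate = 4.2%/12 = 0.0035000; payment = 63,000 × 0.0035000 / (1 − (1+0.0035000)^−60) = €1,165.94.
Total interest on Option B = 60 × €1,165.94 − €63,000 = €6,956.40.
Option B is lower by €2,808.24.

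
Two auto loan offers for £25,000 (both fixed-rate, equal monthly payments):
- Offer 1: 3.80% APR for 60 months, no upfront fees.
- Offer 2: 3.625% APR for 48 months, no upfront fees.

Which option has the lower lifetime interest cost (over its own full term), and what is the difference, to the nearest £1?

Offer 2 by £596

Offer 1: at 3.80% the monthly rate is 0.0031667, so the payment is 25,000 × 0.0031667 / (1 − 1.0031667^−60) = £458.16.
Total interest on Offer 1 = 60 × £458.16 − £25,000 = £2,489.60.
Offer 2: monthly rate = 3.625%/12 = 0.0030208; payment = 25,000 × 0.0030208 / (1 − (1+0.0030208)^−48) = £560.29.
Total interest on Offer 2 = 48 × £560.29 − £25,000 = £1,893.92.
Offer 2 is lower by £595.68.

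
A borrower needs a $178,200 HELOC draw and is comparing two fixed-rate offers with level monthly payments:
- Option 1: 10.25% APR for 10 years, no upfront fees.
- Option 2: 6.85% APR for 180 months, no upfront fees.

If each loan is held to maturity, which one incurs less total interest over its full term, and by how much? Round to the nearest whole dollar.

Option 1 by $65

Option 1: monthly rate = 10.25%/12 = 0.0085417; payment = 178,200 × 0.0085417 / (1 − (1+0.0085417)^−120) = $2,379.67.
Total interest on Option 1 = 120 × $2,379.67 − $178,200 = $107,360.40.
Option 2: monthly rate = 6.85%/12 = 0.0057083; payment = 178,200 × 0.0057083 / (1 − (1+0.0057083)^−180) = $1,586.81.
Total interest on Option 2 = 180 × $1,586.81 − $178,200 = $107,425.80.
Option 1 is lower by $65.40.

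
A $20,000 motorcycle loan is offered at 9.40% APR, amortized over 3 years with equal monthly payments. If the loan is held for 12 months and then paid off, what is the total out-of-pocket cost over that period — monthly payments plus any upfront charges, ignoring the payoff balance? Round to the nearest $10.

$7,680

At 9.40% the monthly rate is 0.0078333, so the payment is 20,000 × 0.0078333 / (1 − 1.0078333^−36) = $639.72.
Total outlay = 12 × $639.72 = $7,676.64.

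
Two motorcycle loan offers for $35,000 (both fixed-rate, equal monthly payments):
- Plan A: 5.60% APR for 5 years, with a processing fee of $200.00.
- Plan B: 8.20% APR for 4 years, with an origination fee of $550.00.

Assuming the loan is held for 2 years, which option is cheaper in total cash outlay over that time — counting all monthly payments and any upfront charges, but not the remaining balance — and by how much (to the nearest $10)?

Plan A: at 5.60% the monthly rate is 0.0046667, so the payment is 35,000 × 0.0046667 / (1 − 1.0046667^−60) = $670.16.
Plan B: at 8.20% the monthly rate is 0.0068333, so the payment is 35,000 × 0.0068333 / (1 − 1.0068333^−48) = $857.74.
Over 24 months: Plan A costs 24 × $670.16 + $200.00 = $16,283.84; Plan B costs 24 × $857.74 + $550.00 = $21,135.76.
Plan A is cheaper by $21,135.76 − $16,283.84 = $4,851.92.

Plan A by $4,850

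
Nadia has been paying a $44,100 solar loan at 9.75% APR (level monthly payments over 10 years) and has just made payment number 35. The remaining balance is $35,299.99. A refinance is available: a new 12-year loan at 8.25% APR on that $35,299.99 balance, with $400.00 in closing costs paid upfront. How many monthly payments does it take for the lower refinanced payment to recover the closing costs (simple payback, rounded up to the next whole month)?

Current payment = 44,100 × 9.75%/12 / (1 − (1+0.0081250)^−120) = $576.70.
Refinanced payment = 35,299.99 × 0.0068750 / (1 − (1+0.0068750)^−144) = $386.96.
Monthly savings = $576.70 − $386.96 = $189.74.
Break-even = $400.00 / $189.74 = 2.11 → 3 months.

3 months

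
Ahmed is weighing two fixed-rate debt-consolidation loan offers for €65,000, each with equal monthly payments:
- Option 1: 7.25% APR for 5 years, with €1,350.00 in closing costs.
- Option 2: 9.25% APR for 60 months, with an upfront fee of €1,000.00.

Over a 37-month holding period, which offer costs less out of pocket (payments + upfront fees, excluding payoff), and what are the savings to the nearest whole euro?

Option 1 by €1,960

Option 1: at 7.25% the monthly rate is 0.0060417, so the payment is 65,000 × 0.0060417 / (1 − 1.0060417^−60) = €1,294.76.
Option 2: monthly rate = 9.25%/12 = 0.0077083; payment = 65,000 × 0.0077083 / (1 − (1+0.0077083)^−60) = €1,357.19.
Over 37 months: Option 1 costs 37 × €1,294.76 + €1,350.00 = €49,256.12; Option 2 costs 37 × €1,357.19 + €1,000.00 = €51,216.03.
Option 1 is cheaper by €51,216.03 − €49,256.12 = €1,959.91.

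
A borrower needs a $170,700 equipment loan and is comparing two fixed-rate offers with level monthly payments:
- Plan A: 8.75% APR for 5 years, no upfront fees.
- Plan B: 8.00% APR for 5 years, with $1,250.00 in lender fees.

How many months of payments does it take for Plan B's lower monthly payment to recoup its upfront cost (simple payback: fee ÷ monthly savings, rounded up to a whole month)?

Plan A: monthly rate = 8.75%/12 = 0.0072917; payment = 170,700 × 0.0072917 / (1 − (1+0.0072917)^−60) = $3,522.78.
Plan B: at 8.00% the monthly rate is 0.0066667, so the payment is 170,700 × 0.0066667 / (1 − 1.0066667^−60) = $3,461.18.
Monthly savings = $3,522.78 − $3,461.18 = $61.60.
Break-even = $1,250.00 / $61.60 = 20.29 → 21 months.

21 months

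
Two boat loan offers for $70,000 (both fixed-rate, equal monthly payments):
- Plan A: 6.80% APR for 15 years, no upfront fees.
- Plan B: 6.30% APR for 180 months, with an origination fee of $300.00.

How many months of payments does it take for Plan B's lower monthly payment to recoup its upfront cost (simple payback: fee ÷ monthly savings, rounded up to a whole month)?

Plan A: at 6.80% the monthly rate is 0.0056667, so the payment is 70,000 × 0.0056667 / (1 − 1.0056667^−180) = $621.38.
Plan B: monthly rate = 6.3%/12 = 0.0052500; payment = 70,000 × 0.0052500 / (1 − (1+0.0052500)^−180) = $602.11.
Monthly savings = $621.38 − $602.11 = $19.27.
Break-even = $300.00 / $19.27 = 15.57 → 16 months.

16 months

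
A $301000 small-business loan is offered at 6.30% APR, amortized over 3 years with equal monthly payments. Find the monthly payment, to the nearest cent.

$9,197.97

Monthly rate = 6.3%/12 = 0.0052500; payment = 301,000 × 0.0052500 / (1 − (1+0.0052500)^−36) = $9,197.97.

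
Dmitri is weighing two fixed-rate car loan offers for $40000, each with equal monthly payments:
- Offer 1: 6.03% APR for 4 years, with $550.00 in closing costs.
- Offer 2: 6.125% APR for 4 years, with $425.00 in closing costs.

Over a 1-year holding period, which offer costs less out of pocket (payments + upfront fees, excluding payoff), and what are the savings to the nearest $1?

Offer 2 by $104

Offer 1: at 6.03% the monthly rate is 0.0050250, so the payment is 40,000 × 0.0050250 / (1 − 1.0050250^−48) = $939.95.
Offer 2: monthly rate = 6.125%/12 = 0.0051042; payment = 40,000 × 0.0051042 / (1 − (1+0.0051042)^−48) = $941.70.
Over 12 months: Offer 1 costs 12 × $939.95 + $550.00 = $11,829.40; Offer 2 costs 12 × $941.70 + $425.00 = $11,725.40.
Offer 2 is cheaper by $11,829.40 − $11,725.40 = $104.00.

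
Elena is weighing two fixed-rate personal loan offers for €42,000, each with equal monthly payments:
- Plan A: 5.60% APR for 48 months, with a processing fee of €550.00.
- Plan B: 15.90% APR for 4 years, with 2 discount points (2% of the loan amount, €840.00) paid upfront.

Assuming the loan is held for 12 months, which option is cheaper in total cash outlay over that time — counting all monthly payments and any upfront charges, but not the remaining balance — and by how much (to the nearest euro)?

Plan A by €2,803

Plan A: monthly rate = 5.6%/12 = 0.0046667; payment = 42,000 × 0.0046667 / (1 − (1+0.0046667)^−48) = €978.69.
Plan B: at 15.90% the monthly rate is 0.0132500, so the payment is 42,000 × 0.0132500 / (1 − 1.0132500^−48) = €1,188.14.
Over 12 months: Plan A costs 12 × €978.69 + €550.00 = €12,294.28; Plan B costs 12 × €1,188.14 + €840.00 = €15,097.68.
Plan A is cheaper by €15,097.68 − €12,294.28 = €2,803.40.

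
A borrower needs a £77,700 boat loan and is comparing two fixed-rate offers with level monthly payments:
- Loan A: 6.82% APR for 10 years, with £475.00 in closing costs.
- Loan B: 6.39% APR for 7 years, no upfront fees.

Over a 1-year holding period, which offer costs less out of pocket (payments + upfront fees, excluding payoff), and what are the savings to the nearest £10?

Loan A: monthly rate = 6.82%/12 = 0.0056833; payment = 77,700 × 0.0056833 / (1 − (1+0.0056833)^−120) = £894.97.
Loan B: monthly rate = 6.39%/12 = 0.0053250; payment = 77,700 × 0.0053250 / (1 − (1+0.0053250)^−84) = £1,149.67.
Over 12 months: Loan A costs 12 × £894.97 + £475.00 = £11,214.64; Loan B costs 12 × £1,149.67 = £13,796.04.
Loan A is cheaper by £13,796.04 − £11,214.64 = £2,581.40.

Loan A by £2,580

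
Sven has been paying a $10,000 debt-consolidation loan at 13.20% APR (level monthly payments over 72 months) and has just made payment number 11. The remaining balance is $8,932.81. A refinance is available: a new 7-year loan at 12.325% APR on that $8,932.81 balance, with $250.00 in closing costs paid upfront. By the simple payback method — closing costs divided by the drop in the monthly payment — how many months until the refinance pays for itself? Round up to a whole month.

6 months

Current payment = 10,000 × 13.2%/12 / (1 − (1+0.0110000)^−72) = $201.80.
Refinanced payment = 8,932.81 × 0.0102708 / (1 − (1+0.0102708)^−84) = $159.25.
Monthly savings = $201.80 − $159.25 = $42.55.
Break-even = $250.00 / $42.55 = 5.88 → 6 months.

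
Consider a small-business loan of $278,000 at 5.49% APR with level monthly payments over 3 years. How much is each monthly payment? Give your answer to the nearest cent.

$8,393.21

At 5.49% the monthly rate is 0.0045750, so the payment is 278,000 × 0.0045750 / (1 − 1.0045750^−36) = $8,393.21.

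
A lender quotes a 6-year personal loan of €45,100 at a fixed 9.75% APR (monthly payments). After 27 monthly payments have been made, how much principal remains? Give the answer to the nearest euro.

€31,173

With monthly rate i = 9.75%/12 = 0.0081250, the balance after k of n payments is P · [(1+i)^n − (1+i)^k] / [(1+i)^n − 1].
(1+0.0081250)^72 = 1.79075306 and (1+0.0081250)^27 = 1.24419482, so the balance is 45,100 × (1.79075306 − 1.24419482) / (1.79075306 − 1) = €31,172.53.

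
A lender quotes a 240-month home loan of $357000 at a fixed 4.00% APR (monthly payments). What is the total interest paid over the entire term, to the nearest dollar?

At 4.00% the monthly rate is 0.0033333, so the payment is 357,000 × 0.0033333 / (1 − 1.0033333^−240) = $2,163.35.
Total paid = 240 × $2,163.35 = $519,204.00; interest = $519,204.00 − $357,000 = $162,204.00.

$162,204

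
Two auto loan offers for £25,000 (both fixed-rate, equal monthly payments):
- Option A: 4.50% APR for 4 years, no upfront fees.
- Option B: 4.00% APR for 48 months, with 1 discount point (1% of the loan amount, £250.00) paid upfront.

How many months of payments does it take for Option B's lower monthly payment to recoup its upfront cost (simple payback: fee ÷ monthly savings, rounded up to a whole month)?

Option A: at 4.50% the monthly rate is 0.0037500, so the payment is 25,000 × 0.0037500 / (1 − 1.0037500^−48) = £570.09.
Option B: at 4.00% the monthly rate is 0.0033333, so the payment is 25,000 × 0.0033333 / (1 − 1.0033333^−48) = £564.48.
Monthly savings = £570.09 − £564.48 = £5.61.
Break-even = £250.00 / £5.61 = 44.56 → 45 months.

45 months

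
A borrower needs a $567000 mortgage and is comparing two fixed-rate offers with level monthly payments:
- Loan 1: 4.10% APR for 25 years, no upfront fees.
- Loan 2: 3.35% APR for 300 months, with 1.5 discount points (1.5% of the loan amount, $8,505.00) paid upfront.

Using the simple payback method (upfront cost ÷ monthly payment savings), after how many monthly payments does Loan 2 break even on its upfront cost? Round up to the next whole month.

Loan 1: at 4.10% the monthly rate is 0.0034167, so the payment is 567,000 × 0.0034167 / (1 − 1.0034167^−300) = $3,024.23.
Loan 2: at 3.35% the monthly rate is 0.0027917, so the payment is 567,000 × 0.0027917 / (1 − 1.0027917^−300) = $2,793.13.
Monthly savings = $3,024.23 − $2,793.13 = $231.10.
Break-even = $8,505.00 / $231.10 = 36.80 → 37 months.

37 months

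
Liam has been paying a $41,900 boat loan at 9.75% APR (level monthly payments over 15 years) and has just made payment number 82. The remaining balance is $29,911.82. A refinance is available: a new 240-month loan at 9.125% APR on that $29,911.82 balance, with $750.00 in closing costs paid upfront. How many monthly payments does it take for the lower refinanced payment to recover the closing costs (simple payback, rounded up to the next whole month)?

5 months

Current payment = 41,900 × 9.75%/12 / (1 − (1+0.0081250)^−180) = $443.87.
Refinanced payment = 29,911.82 × 0.0076042 / (1 − (1+0.0076042)^−240) = $271.53.
Monthly savings = $443.87 − $271.53 = $172.34.
Break-even = $750.00 / $172.34 = 4.35 → 5 months.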